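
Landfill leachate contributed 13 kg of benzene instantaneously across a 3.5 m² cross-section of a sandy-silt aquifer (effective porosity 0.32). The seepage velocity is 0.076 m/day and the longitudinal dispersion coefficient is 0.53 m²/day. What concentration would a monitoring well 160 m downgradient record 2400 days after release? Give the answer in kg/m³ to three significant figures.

For an instantaneous plane source, C(x,t) = M/(n_e·A·√(4πDt)) · exp(−(x−vt)²/(4Dt)), with n_e·A the pore (flow) area.
Plume center vt = 0.076 × 2400 = 182.4 m, so the well at 160 m is 22.4 m upgradient of the peak.
√(4πDt) = 126.4 m, giving peak height M/(n_e·A·√(4πDt)) = 13/(0.32 × 3.5 × 126.4) = 0.09183 kg/m³.
(x−vt)²/(4Dt) = (-22.4)²/(4 × 0.53 × 2400) = 0.09862; exp(−0.09862) = 0.9061.
C = 0.09183 × 0.9061 = 0.0832 kg/m³.

0.0832 kg/m³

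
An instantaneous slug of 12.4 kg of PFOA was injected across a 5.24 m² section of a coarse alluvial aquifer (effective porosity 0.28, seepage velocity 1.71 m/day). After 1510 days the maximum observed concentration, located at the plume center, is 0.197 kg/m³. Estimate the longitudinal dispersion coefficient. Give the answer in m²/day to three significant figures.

At the plume center C_max = M/(n_e·A·√(4πDt)), so D = M²/(4πt·(n_e·A·C_max)²).
n_e·A·C_max = 0.28 × 5.24 × 0.197 = 0.2890 kg/m.
D = 12.4²/(4π × 1510 × 0.2890²) = 0.0970 m²/day.

0.0970 m²/day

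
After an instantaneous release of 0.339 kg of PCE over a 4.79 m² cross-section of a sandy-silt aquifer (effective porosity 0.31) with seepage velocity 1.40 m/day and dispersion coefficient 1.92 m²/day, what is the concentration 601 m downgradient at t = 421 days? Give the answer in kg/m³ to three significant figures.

0.00217 kg/m³

For an instantaneous plane source, C(x,t) = M/(n_e·A·√(4πDt)) · exp(−(x−vt)²/(4Dt)), with n_e·A the pore (flow) area.
Plume center vt = 1.40 × 421 = 589.4 m, so the well at 601 m is 11.6 m downgradient of the peak.
√(4πDt) = 100.8 m, giving peak height M/(n_e·A·√(4πDt)) = 0.339/(0.31 × 4.79 × 100.8) = 0.002265 kg/m³.
(x−vt)²/(4Dt) = (11.6)²/(4 × 1.92 × 421) = 0.04162; exp(−0.04162) = 0.9592.
C = 0.002265 × 0.9592 = 0.00217 kg/m³.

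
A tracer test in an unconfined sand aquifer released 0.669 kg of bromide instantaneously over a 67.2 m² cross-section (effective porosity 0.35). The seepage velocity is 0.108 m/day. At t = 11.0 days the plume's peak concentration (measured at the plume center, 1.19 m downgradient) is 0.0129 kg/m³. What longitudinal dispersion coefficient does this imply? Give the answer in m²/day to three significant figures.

0.0352 m²/day

At the plume center C_max = M/(n_e·A·√(4πDt)), so D = M²/(4πt·(n_e·A·C_max)²).
n_e·A·C_max = 0.35 × 67.2 × 0.0129 = 0.3034 kg/m.
D = 0.669²/(4π × 11.0 × 0.3034²) = 0.0352 m²/day.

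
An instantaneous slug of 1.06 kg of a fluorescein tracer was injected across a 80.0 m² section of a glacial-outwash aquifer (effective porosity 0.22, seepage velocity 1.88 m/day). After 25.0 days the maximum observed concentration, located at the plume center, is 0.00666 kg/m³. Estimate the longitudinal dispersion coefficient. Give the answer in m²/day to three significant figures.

At the plume center C_max = M/(n_e·A·√(4πDt)), so D = M²/(4πt·(n_e·A·C_max)²).
n_e·A·C_max = 0.22 × 80.0 × 0.00666 = 0.1172 kg/m.
D = 1.06²/(4π × 25.0 × 0.1172²) = 0.260 m²/day.

0.260 m²/day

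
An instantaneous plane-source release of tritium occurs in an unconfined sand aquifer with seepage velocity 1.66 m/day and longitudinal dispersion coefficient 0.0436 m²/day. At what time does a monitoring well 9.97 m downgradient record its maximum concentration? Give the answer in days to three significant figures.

For the 1D instantaneous-source solution, setting ∂C/∂t = 0 at fixed x gives v²t² + 2Dt − x² = 0, so t = (√(D² + v²x²) − D)/v².
√(D² + v²x²) = √(0.0436² + 1.66² × 9.97²) = 16.55; v² = 2.7556.
t = (16.55 − 0.0436)/2.7556 = 5.99 days (vs. the pure-advection estimate x/v = 6.01 d).

5.99 days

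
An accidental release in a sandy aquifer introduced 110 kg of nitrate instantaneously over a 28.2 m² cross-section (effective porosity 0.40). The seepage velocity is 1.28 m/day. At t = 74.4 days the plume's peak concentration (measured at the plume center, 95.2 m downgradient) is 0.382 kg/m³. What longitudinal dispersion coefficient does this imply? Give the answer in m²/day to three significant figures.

At the plume center C_max = M/(n_e·A·√(4πDt)), so D = M²/(4πt·(n_e·A·C_max)²).
n_e·A·C_max = 0.40 × 28.2 × 0.382 = 4.309 kg/m.
D = 110²/(4π × 74.4 × 4.309²) = 0.697 m²/day.

0.697 m²/day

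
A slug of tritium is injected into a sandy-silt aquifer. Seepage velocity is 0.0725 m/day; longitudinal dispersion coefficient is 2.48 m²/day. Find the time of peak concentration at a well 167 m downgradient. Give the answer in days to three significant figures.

1880 days

For the 1D instantaneous-source solution, setting ∂C/∂t = 0 at fixed x gives v²t² + 2Dt − x² = 0, so t = (√(D² + v²x²) − D)/v².
√(D² + v²x²) = √(2.48² + 0.0725² × 167²) = 12.36; v² = 0.00525625.
t = (12.36 − 2.48)/0.00525625 = 1880 days (vs. the pure-advection estimate x/v = 2300 d).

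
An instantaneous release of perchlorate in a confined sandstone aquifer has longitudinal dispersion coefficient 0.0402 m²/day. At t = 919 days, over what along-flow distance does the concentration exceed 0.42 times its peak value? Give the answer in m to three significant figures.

22.6 m

The plume is Gaussian with σ = √(2Dt) = √(2 × 0.0402 × 919) = 8.596 m.
C/C_peak = exp(−Δx²/(2σ²)) = 0.42 ⇒ Δx = σ·√(−2 ln 0.42) = 8.596 × 1.317 = 11.32 m.
Width = 2Δx = 22.6 m.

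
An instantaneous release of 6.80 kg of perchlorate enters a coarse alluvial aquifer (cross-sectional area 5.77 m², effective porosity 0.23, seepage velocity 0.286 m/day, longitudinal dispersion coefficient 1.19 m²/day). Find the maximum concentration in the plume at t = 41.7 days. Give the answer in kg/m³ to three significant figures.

The peak of an instantaneous 1D plume sits at x = vt; there the Gaussian factor is 1 and C_max = M/(n_e·A·√(4πDt)), where n_e·A is the pore area the mass is dissolved in.
√(4πDt) = √(4π × 1.19 × 41.7) = 24.97 m, so C_max = 6.80/(0.23 × 5.77 × 24.97) = 0.205 kg/m³.

0.205 kg/m³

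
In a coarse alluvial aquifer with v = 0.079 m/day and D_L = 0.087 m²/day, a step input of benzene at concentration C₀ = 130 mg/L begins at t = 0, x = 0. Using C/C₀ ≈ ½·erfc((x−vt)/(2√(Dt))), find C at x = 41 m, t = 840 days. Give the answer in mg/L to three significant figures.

For a continuous step input, C/C₀ ≈ ½·erfc((x−vt)/(2√(Dt))).
vt = 0.079 × 840 = 66.36 m and 2√(Dt) = 2√(0.087 × 840) = 17.10 m.
Argument (x−vt)/(2√(Dt)) = (41 − 66.36)/17.10 = -1.483; ½·erfc(-1.483) = 0.9820.
C = 130 × 0.9820 = 128 mg/L.

128 mg/L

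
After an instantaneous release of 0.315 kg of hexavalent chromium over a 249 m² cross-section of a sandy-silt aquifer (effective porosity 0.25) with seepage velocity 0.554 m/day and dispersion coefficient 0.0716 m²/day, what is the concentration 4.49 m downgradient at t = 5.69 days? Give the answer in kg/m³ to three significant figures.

0.000746 kg/m³

For an instantaneous plane source, C(x,t) = M/(n_e·A·√(4πDt)) · exp(−(x−vt)²/(4Dt)), with n_e·A the pore (flow) area.
Plume center vt = 0.554 × 5.69 = 3.15226 m, so the well at 4.49 m is 1.33774 m downgradient of the peak.
√(4πDt) = 2.263 m, giving peak height M/(n_e·A·√(4πDt)) = 0.315/(0.25 × 249 × 2.263) = 0.002236 kg/m³.
(x−vt)²/(4Dt) = (1.33774)²/(4 × 0.0716 × 5.69) = 1.098; exp(−1.098) = 0.3335.
C = 0.002236 × 0.3335 = 0.000746 kg/m³.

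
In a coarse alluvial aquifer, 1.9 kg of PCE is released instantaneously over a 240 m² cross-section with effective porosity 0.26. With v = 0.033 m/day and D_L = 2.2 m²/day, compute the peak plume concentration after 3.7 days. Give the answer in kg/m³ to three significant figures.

The peak of an instantaneous 1D plume sits at x = vt; there the Gaussian factor is 1 and C_max = M/(n_e·A·√(4πDt)), where n_e·A is the pore area the mass is dissolved in.
√(4πDt) = √(4π × 2.2 × 3.7) = 10.11 m, so C_max = 1.9/(0.26 × 240 × 10.11) = 0.00301 kg/m³.

0.00301 kg/m³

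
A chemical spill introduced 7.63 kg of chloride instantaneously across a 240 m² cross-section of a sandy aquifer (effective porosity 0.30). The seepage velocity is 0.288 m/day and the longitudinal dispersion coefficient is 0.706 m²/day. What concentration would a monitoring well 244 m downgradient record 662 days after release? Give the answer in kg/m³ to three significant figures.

For an instantaneous plane source, C(x,t) = M/(n_e·A·√(4πDt)) · exp(−(x−vt)²/(4Dt)), with n_e·A the pore (flow) area.
Plume center vt = 0.288 × 662 = 190.656 m, so the well at 244 m is 53.344 m downgradient of the peak.
√(4πDt) = 76.64 m, giving peak height M/(n_e·A·√(4πDt)) = 7.63/(0.30 × 240 × 76.64) = 0.001383 kg/m³.
(x−vt)²/(4Dt) = (53.344)²/(4 × 0.706 × 662) = 1.522; exp(−1.522) = 0.2183.
C = 0.001383 × 0.2183 = 0.000302 kg/m³.

0.000302 kg/m³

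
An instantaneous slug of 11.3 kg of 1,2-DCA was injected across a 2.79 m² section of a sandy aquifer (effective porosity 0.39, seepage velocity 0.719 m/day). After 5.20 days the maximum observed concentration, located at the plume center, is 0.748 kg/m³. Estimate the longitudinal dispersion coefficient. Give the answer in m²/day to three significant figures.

2.95 m²/day

At the plume center C_max = M/(n_e·A·√(4πDt)), so D = M²/(4πt·(n_e·A·C_max)²).
n_e·A·C_max = 0.39 × 2.79 × 0.748 = 0.8139 kg/m.
D = 11.3²/(4π × 5.20 × 0.8139²) = 2.95 m²/day.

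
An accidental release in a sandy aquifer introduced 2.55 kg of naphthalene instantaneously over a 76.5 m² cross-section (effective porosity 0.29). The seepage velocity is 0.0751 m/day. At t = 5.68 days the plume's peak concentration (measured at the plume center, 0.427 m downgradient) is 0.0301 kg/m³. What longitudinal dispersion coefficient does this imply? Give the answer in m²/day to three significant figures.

0.204 m²/day

At the plume center C_max = M/(n_e·A·√(4πDt)), so D = M²/(4πt·(n_e·A·C_max)²).
n_e·A·C_max = 0.29 × 76.5 × 0.0301 = 0.6678 kg/m.
D = 2.55²/(4π × 5.68 × 0.6678²) = 0.204 m²/day.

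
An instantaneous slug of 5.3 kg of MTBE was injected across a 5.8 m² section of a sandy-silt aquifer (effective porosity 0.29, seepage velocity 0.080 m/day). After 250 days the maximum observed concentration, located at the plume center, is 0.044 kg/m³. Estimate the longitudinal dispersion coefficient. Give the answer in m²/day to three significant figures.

1.63 m²/day

At the plume center C_max = M/(n_e·A·√(4πDt)), so D = M²/(4πt·(n_e·A·C_max)²).
n_e·A·C_max = 0.29 × 5.8 × 0.044 = 0.07401 kg/m.
D = 5.3²/(4π × 250 × 0.07401²) = 1.63 m²/day.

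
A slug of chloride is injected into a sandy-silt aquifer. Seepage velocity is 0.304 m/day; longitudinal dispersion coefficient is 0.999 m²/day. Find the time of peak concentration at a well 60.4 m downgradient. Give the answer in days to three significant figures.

188 days

For the 1D instantaneous-source solution, setting ∂C/∂t = 0 at fixed x gives v²t² + 2Dt − x² = 0, so t = (√(D² + v²x²) − D)/v².
√(D² + v²x²) = √(0.999² + 0.304² × 60.4²) = 18.39; v² = 0.092416.
t = (18.39 − 0.999)/0.092416 = 188 days (vs. the pure-advection estimate x/v = 199 d).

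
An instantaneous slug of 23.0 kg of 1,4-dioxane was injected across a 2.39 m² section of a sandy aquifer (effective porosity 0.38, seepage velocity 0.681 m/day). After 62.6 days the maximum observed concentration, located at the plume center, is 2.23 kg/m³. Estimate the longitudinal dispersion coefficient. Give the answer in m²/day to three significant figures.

0.164 m²/day

At the plume center C_max = M/(n_e·A·√(4πDt)), so D = M²/(4πt·(n_e·A·C_max)²).
n_e·A·C_max = 0.38 × 2.39 × 2.23 = 2.025 kg/m.
D = 23.0²/(4π × 62.6 × 2.025²) = 0.164 m²/day.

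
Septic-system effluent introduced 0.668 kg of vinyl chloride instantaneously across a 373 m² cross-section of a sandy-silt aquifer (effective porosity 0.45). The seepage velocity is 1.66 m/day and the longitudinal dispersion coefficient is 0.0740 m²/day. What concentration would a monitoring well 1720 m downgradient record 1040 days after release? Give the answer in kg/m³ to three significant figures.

0.000112 kg/m³

For an instantaneous plane source, C(x,t) = M/(n_e·A·√(4πDt)) · exp(−(x−vt)²/(4Dt)), with n_e·A the pore (flow) area.
Plume center vt = 1.66 × 1040 = 1726.4 m, so the well at 1720 m is 6.4 m upgradient of the peak.
√(4πDt) = 31.10 m, giving peak height M/(n_e·A·√(4πDt)) = 0.668/(0.45 × 373 × 31.10) = 0.0001280 kg/m³.
(x−vt)²/(4Dt) = (-6.4)²/(4 × 0.0740 × 1040) = 0.1331; exp(−0.1331) = 0.8754.
C = 0.0001280 × 0.8754 = 0.000112 kg/m³.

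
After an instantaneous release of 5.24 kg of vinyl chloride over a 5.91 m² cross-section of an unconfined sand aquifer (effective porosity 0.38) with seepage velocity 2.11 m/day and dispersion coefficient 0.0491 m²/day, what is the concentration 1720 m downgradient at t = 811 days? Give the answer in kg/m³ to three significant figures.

0.0642 kg/m³

For an instantaneous plane source, C(x,t) = M/(n_e·A·√(4πDt)) · exp(−(x−vt)²/(4Dt)), with n_e·A the pore (flow) area.
Plume center vt = 2.11 × 811 = 1711.21 m, so the well at 1720 m is 8.79 m downgradient of the peak.
√(4πDt) = 22.37 m, giving peak height M/(n_e·A·√(4πDt)) = 5.24/(0.38 × 5.91 × 22.37) = 0.1043 kg/m³.
(x−vt)²/(4Dt) = (8.79)²/(4 × 0.0491 × 811) = 0.4851; exp(−0.4851) = 0.6156.
C = 0.1043 × 0.6156 = 0.0642 kg/m³.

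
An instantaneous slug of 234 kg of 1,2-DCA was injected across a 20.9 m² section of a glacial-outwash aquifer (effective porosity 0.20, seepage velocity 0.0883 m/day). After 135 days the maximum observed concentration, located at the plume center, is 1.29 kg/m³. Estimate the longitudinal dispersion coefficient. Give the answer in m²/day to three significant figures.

1.11 m²/day

At the plume center C_max = M/(n_e·A·√(4πDt)), so D = M²/(4πt·(n_e·A·C_max)²).
n_e·A·C_max = 0.20 × 20.9 × 1.29 = 5.392 kg/m.
D = 234²/(4π × 135 × 5.392²) = 1.11 m²/day.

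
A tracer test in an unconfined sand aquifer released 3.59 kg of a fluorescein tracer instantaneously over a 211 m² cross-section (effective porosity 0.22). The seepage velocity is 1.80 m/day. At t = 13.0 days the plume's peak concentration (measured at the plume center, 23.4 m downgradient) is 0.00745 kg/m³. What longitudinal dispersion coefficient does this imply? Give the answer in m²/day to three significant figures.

At the plume center C_max = M/(n_e·A·√(4πDt)), so D = M²/(4πt·(n_e·A·C_max)²).
n_e·A·C_max = 0.22 × 211 × 0.00745 = 0.3458 kg/m.
D = 3.59²/(4π × 13.0 × 0.3458²) = 0.660 m²/day.

0.660 m²/day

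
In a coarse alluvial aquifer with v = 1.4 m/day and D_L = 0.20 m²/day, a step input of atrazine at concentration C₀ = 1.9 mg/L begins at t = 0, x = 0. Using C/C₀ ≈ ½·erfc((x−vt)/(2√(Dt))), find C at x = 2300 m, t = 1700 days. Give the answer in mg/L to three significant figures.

For a continuous step input, C/C₀ ≈ ½·erfc((x−vt)/(2√(Dt))).
vt = 1.4 × 1700 = 2380 m and 2√(Dt) = 2√(0.20 × 1700) = 36.88 m.
Argument (x−vt)/(2√(Dt)) = (2300 − 2380)/36.88 = -2.169; ½·erfc(-2.169) = 0.9989.
C = 1.9 × 0.9989 = 1.90 mg/L.

1.90 mg/L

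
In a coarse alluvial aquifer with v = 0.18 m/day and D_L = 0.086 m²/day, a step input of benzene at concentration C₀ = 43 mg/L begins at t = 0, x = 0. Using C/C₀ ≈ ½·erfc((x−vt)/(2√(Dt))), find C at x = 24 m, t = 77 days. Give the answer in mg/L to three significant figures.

0.115 mg/L

For a continuous step input, C/C₀ ≈ ½·erfc((x−vt)/(2√(Dt))).
vt = 0.18 × 77 = 13.86 m and 2√(Dt) = 2√(0.086 × 77) = 5.147 m.
Argument (x−vt)/(2√(Dt)) = (24 − 13.86)/5.147 = 1.970; ½·erfc(1.970) = 0.002668.
C = 43 × 0.002668 = 0.115 mg/L.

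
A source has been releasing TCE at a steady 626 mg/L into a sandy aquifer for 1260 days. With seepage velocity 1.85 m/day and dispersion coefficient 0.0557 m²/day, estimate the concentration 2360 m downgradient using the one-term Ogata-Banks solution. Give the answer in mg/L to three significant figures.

For a continuous step input, C/C₀ ≈ ½·erfc((x−vt)/(2√(Dt))).
vt = 1.85 × 1260 = 2331 m and 2√(Dt) = 2√(0.0557 × 1260) = 16.75 m.
Argument (x−vt)/(2√(Dt)) = (2360 − 2331)/16.75 = 1.731; ½·erfc(1.731) = 0.007183.
C = 626 × 0.007183 = 4.50 mg/L.

4.50 mg/L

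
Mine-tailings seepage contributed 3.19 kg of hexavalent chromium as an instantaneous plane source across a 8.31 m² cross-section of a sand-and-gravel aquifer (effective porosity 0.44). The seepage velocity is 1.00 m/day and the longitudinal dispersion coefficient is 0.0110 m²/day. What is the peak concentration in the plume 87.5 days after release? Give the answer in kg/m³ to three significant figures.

The peak of an instantaneous 1D plume sits at x = vt; there the Gaussian factor is 1 and C_max = M/(n_e·A·√(4πDt)), where n_e·A is the pore area the mass is dissolved in.
√(4πDt) = √(4π × 0.0110 × 87.5) = 3.478 m, so C_max = 3.19/(0.44 × 8.31 × 3.478) = 0.251 kg/m³.

0.251 kg/m³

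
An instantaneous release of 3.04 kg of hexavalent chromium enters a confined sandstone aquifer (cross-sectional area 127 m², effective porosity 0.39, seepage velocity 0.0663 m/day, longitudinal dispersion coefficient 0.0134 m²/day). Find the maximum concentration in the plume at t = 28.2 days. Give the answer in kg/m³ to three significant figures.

0.0282 kg/m³

The peak of an instantaneous 1D plume sits at x = vt; there the Gaussian factor is 1 and C_max = M/(n_e·A·√(4πDt)), where n_e·A is the pore area the mass is dissolved in.
√(4πDt) = √(4π × 0.0134 × 28.2) = 2.179 m, so C_max = 3.04/(0.39 × 127 × 2.179) = 0.0282 kg/m³.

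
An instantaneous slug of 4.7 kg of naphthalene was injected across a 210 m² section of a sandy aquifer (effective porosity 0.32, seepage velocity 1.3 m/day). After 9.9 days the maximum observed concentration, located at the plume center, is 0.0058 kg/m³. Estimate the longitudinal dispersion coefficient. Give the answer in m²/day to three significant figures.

At the plume center C_max = M/(n_e·A·√(4πDt)), so D = M²/(4πt·(n_e·A·C_max)²).
n_e·A·C_max = 0.32 × 210 × 0.0058 = 0.3898 kg/m.
D = 4.7²/(4π × 9.9 × 0.3898²) = 1.17 m²/day.

1.17 m²/day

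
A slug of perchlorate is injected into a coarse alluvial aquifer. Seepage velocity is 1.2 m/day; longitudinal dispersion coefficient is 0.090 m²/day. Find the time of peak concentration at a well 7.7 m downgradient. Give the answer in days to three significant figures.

For the 1D instantaneous-source solution, setting ∂C/∂t = 0 at fixed x gives v²t² + 2Dt − x² = 0, so t = (√(D² + v²x²) − D)/v².
√(D² + v²x²) = √(0.090² + 1.2² × 7.7²) = 9.240; v² = 1.44.
t = (9.240 − 0.090)/1.44 = 6.35 days (vs. the pure-advection estimate x/v = 6.42 d).

6.35 days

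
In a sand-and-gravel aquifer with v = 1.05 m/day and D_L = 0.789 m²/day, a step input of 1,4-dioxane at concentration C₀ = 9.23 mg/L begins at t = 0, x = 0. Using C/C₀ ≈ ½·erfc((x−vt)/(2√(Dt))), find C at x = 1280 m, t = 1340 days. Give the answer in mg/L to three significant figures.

9.20 mg/L

For a continuous step input, C/C₀ ≈ ½·erfc((x−vt)/(2√(Dt))).
vt = 1.05 × 1340 = 1407 m and 2√(Dt) = 2√(0.789 × 1340) = 65.03 m.
Argument (x−vt)/(2√(Dt)) = (1280 − 1407)/65.03 = -1.953; ½·erfc(-1.953) = 0.9971.
C = 9.23 × 0.9971 = 9.20 mg/L.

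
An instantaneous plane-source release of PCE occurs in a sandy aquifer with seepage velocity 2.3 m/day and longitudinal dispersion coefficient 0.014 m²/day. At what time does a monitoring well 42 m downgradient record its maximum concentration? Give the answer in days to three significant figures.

18.3 days

For the 1D instantaneous-source solution, setting ∂C/∂t = 0 at fixed x gives v²t² + 2Dt − x² = 0, so t = (√(D² + v²x²) − D)/v².
√(D² + v²x²) = √(0.014² + 2.3² × 42²) = 96.60; v² = 5.29.
t = (96.60 − 0.014)/5.29 = 18.3 days (vs. the pure-advection estimate x/v = 18.3 d).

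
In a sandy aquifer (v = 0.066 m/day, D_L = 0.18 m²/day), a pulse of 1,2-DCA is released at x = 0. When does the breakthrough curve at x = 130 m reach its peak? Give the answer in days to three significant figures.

1930 days

For the 1D instantaneous-source solution, setting ∂C/∂t = 0 at fixed x gives v²t² + 2Dt − x² = 0, so t = (√(D² + v²x²) − D)/v².
√(D² + v²x²) = √(0.18² + 0.066² × 130²) = 8.582; v² = 0.004356.
t = (8.582 − 0.18)/0.004356 = 1930 days (vs. the pure-advection estimate x/v = 1970 d).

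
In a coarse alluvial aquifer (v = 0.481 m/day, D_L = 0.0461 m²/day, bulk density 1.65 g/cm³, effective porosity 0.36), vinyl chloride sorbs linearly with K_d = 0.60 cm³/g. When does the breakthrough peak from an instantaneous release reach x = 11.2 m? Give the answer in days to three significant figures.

86.6 days

Retardation factor R = 1 + ρ_b·K_d/n = 1 + 1.65 × 0.60/0.36 = 3.750.
Sorption retards both mechanisms: v_R = v/R = 0.1283 m/day, D_R = D/R = 0.01229 m²/day.
Peak time from v_R²t² + 2D_R t − x² = 0: t = (√(D_R² + v_R²x²) − D_R)/v_R².
√(D_R² + v_R²x²) = √(0.01229² + 0.1283² × 11.2²) = 1.437; v_R² = 0.01646.
t = (1.437 − 0.01229)/0.01646 = 86.6 days.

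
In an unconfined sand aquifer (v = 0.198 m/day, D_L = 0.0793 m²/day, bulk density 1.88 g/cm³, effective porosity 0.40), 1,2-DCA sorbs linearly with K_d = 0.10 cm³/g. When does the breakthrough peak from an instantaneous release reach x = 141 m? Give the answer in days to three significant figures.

Retardation factor R = 1 + ρ_b·K_d/n = 1 + 1.88 × 0.10/0.40 = 1.470.
Sorption retards both mechanisms: v_R = v/R = 0.1347 m/day, D_R = D/R = 0.05395 m²/day.
Peak time from v_R²t² + 2D_R t − x² = 0: t = (√(D_R² + v_R²x²) − D_R)/v_R².
√(D_R² + v_R²x²) = √(0.05395² + 0.1347² × 141²) = 18.99; v_R² = 0.01814.
t = (18.99 − 0.05395)/0.01814 = 1040 days.

1040 days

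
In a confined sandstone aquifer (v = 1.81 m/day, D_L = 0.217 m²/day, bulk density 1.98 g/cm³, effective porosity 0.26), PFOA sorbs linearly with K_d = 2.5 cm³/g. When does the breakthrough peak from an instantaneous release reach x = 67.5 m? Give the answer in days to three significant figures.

746 days

Retardation factor R = 1 + ρ_b·K_d/n = 1 + 1.98 × 2.5/0.26 = 20.04.
Sorption retards both mechanisms: v_R = v/R = 0.09032 m/day, D_R = D/R = 0.01083 m²/day.
Peak time from v_R²t² + 2D_R t − x² = 0: t = (√(D_R² + v_R²x²) − D_R)/v_R².
√(D_R² + v_R²x²) = √(0.01083² + 0.09032² × 67.5²) = 6.097; v_R² = 0.008158.
t = (6.097 − 0.01083)/0.008158 = 746 days.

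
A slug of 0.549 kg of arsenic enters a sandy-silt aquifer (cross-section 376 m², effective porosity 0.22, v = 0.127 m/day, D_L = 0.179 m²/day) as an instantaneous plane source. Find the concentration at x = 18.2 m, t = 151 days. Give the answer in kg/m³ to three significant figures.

For an instantaneous plane source, C(x,t) = M/(n_e·A·√(4πDt)) · exp(−(x−vt)²/(4Dt)), with n_e·A the pore (flow) area.
Plume center vt = 0.127 × 151 = 19.177 m, so the well at 18.2 m is 0.977 m upgradient of the peak.
√(4πDt) = 18.43 m, giving peak height M/(n_e·A·√(4πDt)) = 0.549/(0.22 × 376 × 18.43) = 0.0003601 kg/m³.
(x−vt)²/(4Dt) = (-0.977)²/(4 × 0.179 × 151) = 0.008829; exp(−0.008829) = 0.9912.
C = 0.0003601 × 0.9912 = 0.000357 kg/m³.

0.000357 kg/m³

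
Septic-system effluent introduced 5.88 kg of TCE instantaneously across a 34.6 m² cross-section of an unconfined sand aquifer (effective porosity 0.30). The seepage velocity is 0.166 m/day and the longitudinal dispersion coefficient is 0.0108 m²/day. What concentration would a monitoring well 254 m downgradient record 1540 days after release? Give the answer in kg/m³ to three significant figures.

For an instantaneous plane source, C(x,t) = M/(n_e·A·√(4πDt)) · exp(−(x−vt)²/(4Dt)), with n_e·A the pore (flow) area.
Plume center vt = 0.166 × 1540 = 255.64 m, so the well at 254 m is 1.64 m upgradient of the peak.
√(4πDt) = 14.46 m, giving peak height M/(n_e·A·√(4πDt)) = 5.88/(0.30 × 34.6 × 14.46) = 0.03918 kg/m³.
(x−vt)²/(4Dt) = (-1.64)²/(4 × 0.0108 × 1540) = 0.04043; exp(−0.04043) = 0.9604.
C = 0.03918 × 0.9604 = 0.0376 kg/m³.

0.0376 kg/m³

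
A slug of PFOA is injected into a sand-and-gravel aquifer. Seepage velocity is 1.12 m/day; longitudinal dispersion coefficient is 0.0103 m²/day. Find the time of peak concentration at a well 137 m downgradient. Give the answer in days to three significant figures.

For the 1D instantaneous-source solution, setting ∂C/∂t = 0 at fixed x gives v²t² + 2Dt − x² = 0, so t = (√(D² + v²x²) − D)/v².
√(D² + v²x²) = √(0.0103² + 1.12² × 137²) = 153.4; v² = 1.2544.
t = (153.4 − 0.0103)/1.2544 = 122 days (vs. the pure-advection estimate x/v = 122 d).

122 days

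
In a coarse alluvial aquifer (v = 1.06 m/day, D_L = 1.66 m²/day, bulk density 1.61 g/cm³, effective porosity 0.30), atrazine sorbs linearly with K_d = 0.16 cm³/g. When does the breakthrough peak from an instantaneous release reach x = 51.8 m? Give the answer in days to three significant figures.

Retardation factor R = 1 + ρ_b·K_d/n = 1 + 1.61 × 0.16/0.30 = 1.859.
Sorption retards both mechanisms: v_R = v/R = 0.5702 m/day, D_R = D/R = 0.8930 m²/day.
Peak time from v_R²t² + 2D_R t − x² = 0: t = (√(D_R² + v_R²x²) − D_R)/v_R².
√(D_R² + v_R²x²) = √(0.8930² + 0.5702² × 51.8²) = 29.55; v_R² = 0.3251.
t = (29.55 − 0.8930)/0.3251 = 88.1 days.

88.1 days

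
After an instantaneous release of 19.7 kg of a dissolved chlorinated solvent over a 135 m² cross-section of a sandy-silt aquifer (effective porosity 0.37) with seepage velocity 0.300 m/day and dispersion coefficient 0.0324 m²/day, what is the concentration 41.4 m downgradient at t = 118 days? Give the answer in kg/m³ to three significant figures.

For an instantaneous plane source, C(x,t) = M/(n_e·A·√(4πDt)) · exp(−(x−vt)²/(4Dt)), with n_e·A the pore (flow) area.
Plume center vt = 0.300 × 118 = 35.4 m, so the well at 41.4 m is 6 m downgradient of the peak.
√(4πDt) = 6.931 m, giving peak height M/(n_e·A·√(4πDt)) = 19.7/(0.37 × 135 × 6.931) = 0.05690 kg/m³.
(x−vt)²/(4Dt) = (6)²/(4 × 0.0324 × 118) = 2.354; exp(−2.354) = 0.09499.
C = 0.05690 × 0.09499 = 0.00540 kg/m³.

0.00540 kg/m³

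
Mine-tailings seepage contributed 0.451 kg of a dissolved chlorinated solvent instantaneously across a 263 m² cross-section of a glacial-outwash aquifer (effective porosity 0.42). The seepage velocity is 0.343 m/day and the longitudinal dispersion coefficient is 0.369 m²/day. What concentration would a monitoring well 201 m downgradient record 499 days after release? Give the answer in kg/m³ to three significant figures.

2.53e-05 kg/m³

For an instantaneous plane source, C(x,t) = M/(n_e·A·√(4πDt)) · exp(−(x−vt)²/(4Dt)), with n_e·A the pore (flow) area.
Plume center vt = 0.343 × 499 = 171.157 m, so the well at 201 m is 29.843 m downgradient of the peak.
√(4πDt) = 48.10 m, giving peak height M/(n_e·A·√(4πDt)) = 0.451/(0.42 × 263 × 48.10) = 8.488e-05 kg/m³.
(x−vt)²/(4Dt) = (29.843)²/(4 × 0.369 × 499) = 1.209; exp(−1.209) = 0.2985.
C = 8.488e-05 × 0.2985 = 2.53e-05 kg/m³.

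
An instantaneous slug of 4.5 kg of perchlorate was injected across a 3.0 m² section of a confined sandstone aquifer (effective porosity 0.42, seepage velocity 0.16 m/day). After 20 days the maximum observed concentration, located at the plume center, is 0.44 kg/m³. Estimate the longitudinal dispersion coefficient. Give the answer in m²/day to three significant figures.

At the plume center C_max = M/(n_e·A·√(4πDt)), so D = M²/(4πt·(n_e·A·C_max)²).
n_e·A·C_max = 0.42 × 3.0 × 0.44 = 0.5544 kg/m.
D = 4.5²/(4π × 20 × 0.5544²) = 0.262 m²/day.

0.262 m²/day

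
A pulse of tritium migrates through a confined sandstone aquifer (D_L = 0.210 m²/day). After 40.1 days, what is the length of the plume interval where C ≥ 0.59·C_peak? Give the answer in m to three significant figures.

The plume is Gaussian with σ = √(2Dt) = √(2 × 0.210 × 40.1) = 4.104 m.
C/C_peak = exp(−Δx²/(2σ²)) = 0.59 ⇒ Δx = σ·√(−2 ln 0.59) = 4.104 × 1.027 = 4.215 m.
Width = 2Δx = 8.43 m.

8.43 m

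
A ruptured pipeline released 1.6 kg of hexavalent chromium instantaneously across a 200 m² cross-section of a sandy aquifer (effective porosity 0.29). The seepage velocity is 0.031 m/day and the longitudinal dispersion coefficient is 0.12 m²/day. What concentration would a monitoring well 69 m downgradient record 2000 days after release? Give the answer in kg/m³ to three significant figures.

For an instantaneous plane source, C(x,t) = M/(n_e·A·√(4πDt)) · exp(−(x−vt)²/(4Dt)), with n_e·A the pore (flow) area.
Plume center vt = 0.031 × 2000 = 62 m, so the well at 69 m is 7 m downgradient of the peak.
√(4πDt) = 54.92 m, giving peak height M/(n_e·A·√(4πDt)) = 1.6/(0.29 × 200 × 54.92) = 0.0005023 kg/m³.
(x−vt)²/(4Dt) = (7)²/(4 × 0.12 × 2000) = 0.05104; exp(−0.05104) = 0.9502.
C = 0.0005023 × 0.9502 = 0.000477 kg/m³.

0.000477 kg/m³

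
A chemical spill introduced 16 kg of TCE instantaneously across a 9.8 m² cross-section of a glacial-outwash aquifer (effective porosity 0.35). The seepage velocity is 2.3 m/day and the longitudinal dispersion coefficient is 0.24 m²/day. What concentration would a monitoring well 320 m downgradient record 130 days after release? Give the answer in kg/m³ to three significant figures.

For an instantaneous plane source, C(x,t) = M/(n_e·A·√(4πDt)) · exp(−(x−vt)²/(4Dt)), with n_e·A the pore (flow) area.
Plume center vt = 2.3 × 130 = 299 m, so the well at 320 m is 21 m downgradient of the peak.
√(4πDt) = 19.80 m, giving peak height M/(n_e·A·√(4πDt)) = 16/(0.35 × 9.8 × 19.80) = 0.2356 kg/m³.
(x−vt)²/(4Dt) = (21)²/(4 × 0.24 × 130) = 3.534; exp(−3.534) = 0.02919.
C = 0.2356 × 0.02919 = 0.00688 kg/m³.

0.00688 kg/m³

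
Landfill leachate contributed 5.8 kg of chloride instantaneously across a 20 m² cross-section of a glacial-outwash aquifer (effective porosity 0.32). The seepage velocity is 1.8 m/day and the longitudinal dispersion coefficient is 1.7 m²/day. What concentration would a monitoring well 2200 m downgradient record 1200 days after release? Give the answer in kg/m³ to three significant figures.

0.00465 kg/m³

For an instantaneous plane source, C(x,t) = M/(n_e·A·√(4πDt)) · exp(−(x−vt)²/(4Dt)), with n_e·A the pore (flow) area.
Plume center vt = 1.8 × 1200 = 2160 m, so the well at 2200 m is 40 m downgradient of the peak.
√(4πDt) = 160.1 m, giving peak height M/(n_e·A·√(4πDt)) = 5.8/(0.32 × 20 × 160.1) = 0.005661 kg/m³.
(x−vt)²/(4Dt) = (40)²/(4 × 1.7 × 1200) = 0.1961; exp(−0.1961) = 0.8219.
C = 0.005661 × 0.8219 = 0.00465 kg/m³.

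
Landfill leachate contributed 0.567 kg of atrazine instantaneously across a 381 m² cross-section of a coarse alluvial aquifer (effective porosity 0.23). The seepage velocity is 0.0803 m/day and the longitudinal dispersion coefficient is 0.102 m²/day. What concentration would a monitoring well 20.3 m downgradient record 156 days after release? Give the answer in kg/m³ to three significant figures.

For an instantaneous plane source, C(x,t) = M/(n_e·A·√(4πDt)) · exp(−(x−vt)²/(4Dt)), with n_e·A the pore (flow) area.
Plume center vt = 0.0803 × 156 = 12.5268 m, so the well at 20.3 m is 7.7732 m downgradient of the peak.
√(4πDt) = 14.14 m, giving peak height M/(n_e·A·√(4πDt)) = 0.567/(0.23 × 381 × 14.14) = 0.0004576 kg/m³.
(x−vt)²/(4Dt) = (7.7732)²/(4 × 0.102 × 156) = 0.9493; exp(−0.9493) = 0.3870.
C = 0.0004576 × 0.3870 = 0.000177 kg/m³.

0.000177 kg/m³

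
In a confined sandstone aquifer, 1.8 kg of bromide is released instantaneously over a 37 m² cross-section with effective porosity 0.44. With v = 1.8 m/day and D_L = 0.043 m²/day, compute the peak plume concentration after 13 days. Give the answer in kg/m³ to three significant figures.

The peak of an instantaneous 1D plume sits at x = vt; there the Gaussian factor is 1 and C_max = M/(n_e·A·√(4πDt)), where n_e·A is the pore area the mass is dissolved in.
√(4πDt) = √(4π × 0.043 × 13) = 2.650 m, so C_max = 1.8/(0.44 × 37 × 2.650) = 0.0417 kg/m³.

0.0417 kg/m³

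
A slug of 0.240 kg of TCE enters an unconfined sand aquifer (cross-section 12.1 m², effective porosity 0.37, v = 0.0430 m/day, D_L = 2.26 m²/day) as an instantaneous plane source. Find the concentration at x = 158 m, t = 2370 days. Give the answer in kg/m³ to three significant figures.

0.000178 kg/m³

For an instantaneous plane source, C(x,t) = M/(n_e·A·√(4πDt)) · exp(−(x−vt)²/(4Dt)), with n_e·A the pore (flow) area.
Plume center vt = 0.0430 × 2370 = 101.91 m, so the well at 158 m is 56.09 m downgradient of the peak.
√(4πDt) = 259.4 m, giving peak height M/(n_e·A·√(4πDt)) = 0.240/(0.37 × 12.1 × 259.4) = 0.0002067 kg/m³.
(x−vt)²/(4Dt) = (56.09)²/(4 × 2.26 × 2370) = 0.1468; exp(−0.1468) = 0.8635.
C = 0.0002067 × 0.8635 = 0.000178 kg/m³.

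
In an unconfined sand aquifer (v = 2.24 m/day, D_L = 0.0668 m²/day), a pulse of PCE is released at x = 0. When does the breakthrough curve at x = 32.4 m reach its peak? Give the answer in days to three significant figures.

For the 1D instantaneous-source solution, setting ∂C/∂t = 0 at fixed x gives v²t² + 2Dt − x² = 0, so t = (√(D² + v²x²) − D)/v².
√(D² + v²x²) = √(0.0668² + 2.24² × 32.4²) = 72.58; v² = 5.0176.
t = (72.58 − 0.0668)/5.0176 = 14.5 days (vs. the pure-advection estimate x/v = 14.5 d).

14.5 days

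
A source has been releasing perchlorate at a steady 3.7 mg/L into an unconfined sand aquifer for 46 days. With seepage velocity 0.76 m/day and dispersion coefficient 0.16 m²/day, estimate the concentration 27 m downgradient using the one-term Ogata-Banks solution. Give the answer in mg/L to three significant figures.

For a continuous step input, C/C₀ ≈ ½·erfc((x−vt)/(2√(Dt))).
vt = 0.76 × 46 = 34.96 m and 2√(Dt) = 2√(0.16 × 46) = 5.426 m.
Argument (x−vt)/(2√(Dt)) = (27 − 34.96)/5.426 = -1.467; ½·erfc(-1.467) = 0.9810.
C = 3.7 × 0.9810 = 3.63 mg/L.

3.63 mg/L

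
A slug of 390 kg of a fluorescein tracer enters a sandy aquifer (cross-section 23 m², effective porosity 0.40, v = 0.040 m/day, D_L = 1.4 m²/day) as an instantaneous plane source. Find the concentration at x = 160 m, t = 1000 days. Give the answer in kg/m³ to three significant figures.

0.0244 kg/m³

For an instantaneous plane source, C(x,t) = M/(n_e·A·√(4πDt)) · exp(−(x−vt)²/(4Dt)), with n_e·A the pore (flow) area.
Plume center vt = 0.040 × 1000 = 40 m, so the well at 160 m is 120 m downgradient of the peak.
√(4πDt) = 132.6 m, giving peak height M/(n_e·A·√(4πDt)) = 390/(0.40 × 23 × 132.6) = 0.3197 kg/m³.
(x−vt)²/(4Dt) = (120)²/(4 × 1.4 × 1000) = 2.571; exp(−2.571) = 0.07646.
C = 0.3197 × 0.07646 = 0.0244 kg/m³.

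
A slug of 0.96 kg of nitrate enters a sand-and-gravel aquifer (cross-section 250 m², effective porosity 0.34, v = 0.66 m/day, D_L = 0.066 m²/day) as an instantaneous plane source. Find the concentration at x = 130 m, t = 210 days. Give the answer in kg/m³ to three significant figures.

0.000225 kg/m³

For an instantaneous plane source, C(x,t) = M/(n_e·A·√(4πDt)) · exp(−(x−vt)²/(4Dt)), with n_e·A the pore (flow) area.
Plume center vt = 0.66 × 210 = 138.6 m, so the well at 130 m is 8.6 m upgradient of the peak.
√(4πDt) = 13.20 m, giving peak height M/(n_e·A·√(4πDt)) = 0.96/(0.34 × 250 × 13.20) = 0.0008556 kg/m³.
(x−vt)²/(4Dt) = (-8.6)²/(4 × 0.066 × 210) = 1.334; exp(−1.334) = 0.2634.
C = 0.0008556 × 0.2634 = 0.000225 kg/m³.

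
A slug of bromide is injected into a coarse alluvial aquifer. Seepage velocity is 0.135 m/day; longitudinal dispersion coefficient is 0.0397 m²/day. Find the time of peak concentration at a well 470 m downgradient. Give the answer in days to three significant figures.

3480 days

For the 1D instantaneous-source solution, setting ∂C/∂t = 0 at fixed x gives v²t² + 2Dt − x² = 0, so t = (√(D² + v²x²) − D)/v².
√(D² + v²x²) = √(0.0397² + 0.135² × 470²) = 63.45; v² = 0.018225.
t = (63.45 − 0.0397)/0.018225 = 3480 days (vs. the pure-advection estimate x/v = 3480 d).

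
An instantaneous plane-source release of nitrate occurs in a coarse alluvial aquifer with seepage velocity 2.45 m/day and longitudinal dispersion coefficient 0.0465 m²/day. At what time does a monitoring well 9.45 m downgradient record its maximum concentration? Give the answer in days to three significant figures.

3.85 days

For the 1D instantaneous-source solution, setting ∂C/∂t = 0 at fixed x gives v²t² + 2Dt − x² = 0, so t = (√(D² + v²x²) − D)/v².
√(D² + v²x²) = √(0.0465² + 2.45² × 9.45²) = 23.15; v² = 6.0025.
t = (23.15 − 0.0465)/6.0025 = 3.85 days (vs. the pure-advection estimate x/v = 3.86 d).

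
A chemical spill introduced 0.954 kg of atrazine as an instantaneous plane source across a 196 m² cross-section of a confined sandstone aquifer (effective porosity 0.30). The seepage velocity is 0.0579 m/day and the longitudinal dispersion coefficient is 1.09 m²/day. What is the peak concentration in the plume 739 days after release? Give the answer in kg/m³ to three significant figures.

The peak of an instantaneous 1D plume sits at x = vt; there the Gaussian factor is 1 and C_max = M/(n_e·A·√(4πDt)), where n_e·A is the pore area the mass is dissolved in.
√(4πDt) = √(4π × 1.09 × 739) = 100.6 m, so C_max = 0.954/(0.30 × 196 × 100.6) = 0.000161 kg/m³.

0.000161 kg/m³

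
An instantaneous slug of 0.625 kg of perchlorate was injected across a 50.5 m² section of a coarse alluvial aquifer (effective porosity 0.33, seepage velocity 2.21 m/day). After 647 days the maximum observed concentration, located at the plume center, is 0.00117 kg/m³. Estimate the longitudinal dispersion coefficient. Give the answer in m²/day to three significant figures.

0.126 m²/day

At the plume center C_max = M/(n_e·A·√(4πDt)), so D = M²/(4πt·(n_e·A·C_max)²).
n_e·A·C_max = 0.33 × 50.5 × 0.00117 = 0.01950 kg/m.
D = 0.625²/(4π × 647 × 0.01950²) = 0.126 m²/day.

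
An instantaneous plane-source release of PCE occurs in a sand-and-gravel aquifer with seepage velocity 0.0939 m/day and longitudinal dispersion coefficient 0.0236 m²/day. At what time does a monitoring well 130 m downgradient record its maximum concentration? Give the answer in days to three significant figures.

1380 days

For the 1D instantaneous-source solution, setting ∂C/∂t = 0 at fixed x gives v²t² + 2Dt − x² = 0, so t = (√(D² + v²x²) − D)/v².
√(D² + v²x²) = √(0.0236² + 0.0939² × 130²) = 12.21; v² = 0.00881721.
t = (12.21 − 0.0236)/0.00881721 = 1380 days (vs. the pure-advection estimate x/v = 1380 d).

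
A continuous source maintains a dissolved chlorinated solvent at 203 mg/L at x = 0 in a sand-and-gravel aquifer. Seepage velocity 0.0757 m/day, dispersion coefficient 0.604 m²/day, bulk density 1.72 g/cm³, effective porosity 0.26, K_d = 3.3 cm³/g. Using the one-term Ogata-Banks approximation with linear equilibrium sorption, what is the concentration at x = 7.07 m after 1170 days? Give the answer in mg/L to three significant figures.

69.5 mg/L

Retardation factor R = 1 + ρ_b·K_d/n = 1 + 1.72 × 3.3/0.26 = 22.83.
Sorption retards both mechanisms: v_R = v/R = 0.003316 m/day, D_R = D/R = 0.02646 m²/day.
v_R·t = 0.003316 × 1170 = 3.87972 m; 2√(D_R t) = 11.13 m; argument = (7.07 − 3.87972)/11.13 = 0.2866.
C = C₀ × ½·erfc(0.2866) = 203 × 0.3426 = 69.5 mg/L.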